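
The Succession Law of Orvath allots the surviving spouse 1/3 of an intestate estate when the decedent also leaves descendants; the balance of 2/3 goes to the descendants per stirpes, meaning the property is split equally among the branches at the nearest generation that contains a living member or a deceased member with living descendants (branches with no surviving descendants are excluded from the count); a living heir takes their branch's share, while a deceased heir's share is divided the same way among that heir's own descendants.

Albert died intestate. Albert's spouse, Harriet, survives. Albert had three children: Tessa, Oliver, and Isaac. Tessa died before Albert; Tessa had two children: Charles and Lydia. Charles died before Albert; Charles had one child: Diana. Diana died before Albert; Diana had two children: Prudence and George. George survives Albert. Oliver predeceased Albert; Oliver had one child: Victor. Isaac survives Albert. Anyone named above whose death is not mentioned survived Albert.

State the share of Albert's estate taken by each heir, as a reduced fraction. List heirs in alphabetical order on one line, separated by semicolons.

Harriet, as surviving spouse, takes 1/3.
The remaining 2/3 passes to Albert's descendants per stirpes.
The 2/3 is divided into 3 equal shares of 2/9 among Tessa, Oliver, Isaac.
Tessa predeceased; the 2/9 allotted to Tessa's branch passes to Tessa's issue by representation.
The 2/9 is divided into 2 equal shares of 1/9 among Charles, Lydia.
Charles predeceased; the 1/9 allotted to Charles's branch passes to Charles's issue by representation.
Diana's line is the sole branch at this level, so the full 1/9 passes to Diana's issue by representation.
The 1/9 is divided into 2 equal shares of 1/18 among Prudence, George.
Prudence is living and takes 1/18.
George is living and takes 1/18.
Lydia is living and takes 1/9.
Oliver predeceased; the 2/9 allotted to Oliver's branch passes to Oliver's issue by representation.
Victor is the sole taker at this level and receives the full 2/9.
Isaac is living and takes 2/9.

George 1/18; Harriet 1/3; Isaac 2/9; Lydia 1/9; Prudence 1/18; Victor 2/9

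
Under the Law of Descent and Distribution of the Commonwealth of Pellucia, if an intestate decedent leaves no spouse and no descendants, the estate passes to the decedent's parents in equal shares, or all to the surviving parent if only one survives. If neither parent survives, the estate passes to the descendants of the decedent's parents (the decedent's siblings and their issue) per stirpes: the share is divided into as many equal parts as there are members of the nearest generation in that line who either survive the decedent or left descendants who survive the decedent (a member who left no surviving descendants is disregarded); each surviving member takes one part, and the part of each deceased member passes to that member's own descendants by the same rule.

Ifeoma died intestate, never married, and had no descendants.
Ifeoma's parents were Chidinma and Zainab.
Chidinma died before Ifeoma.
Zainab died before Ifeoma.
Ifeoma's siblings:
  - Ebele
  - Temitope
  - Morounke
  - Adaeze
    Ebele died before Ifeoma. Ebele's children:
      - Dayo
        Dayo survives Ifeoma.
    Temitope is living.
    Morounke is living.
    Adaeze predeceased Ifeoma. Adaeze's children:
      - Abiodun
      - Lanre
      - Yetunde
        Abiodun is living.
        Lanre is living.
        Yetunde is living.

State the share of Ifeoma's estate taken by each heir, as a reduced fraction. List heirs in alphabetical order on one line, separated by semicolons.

Abiodun 1/12; Dayo 1/4; Lanre 1/12; Morounke 1/4; Temitope 1/4; Yetunde 1/12

Neither parent survives and there are no descendants, so the estate passes to Ifeoma's siblings and their issue per stirpes.
The estate is divided into 4 equal shares of 1/4 among Ebele, Temitope, Morounke, Adaeze.
Ebele predeceased; the 1/4 allotted to Ebele's branch passes to Ebele's issue by representation.
Dayo is the sole taker at this level and receives the full 1/4.
Temitope is living and takes 1/4.
Morounke is living and takes 1/4.
Adaeze predeceased; the 1/4 allotted to Adaeze's branch passes to Adaeze's issue by representation.
The 1/4 is divided into 3 equal shares of 1/12 among Abiodun, Lanre, Yetunde.
Abiodun is living and takes 1/12.
Lanre is living and takes 1/12.
Yetunde is living and takes 1/12.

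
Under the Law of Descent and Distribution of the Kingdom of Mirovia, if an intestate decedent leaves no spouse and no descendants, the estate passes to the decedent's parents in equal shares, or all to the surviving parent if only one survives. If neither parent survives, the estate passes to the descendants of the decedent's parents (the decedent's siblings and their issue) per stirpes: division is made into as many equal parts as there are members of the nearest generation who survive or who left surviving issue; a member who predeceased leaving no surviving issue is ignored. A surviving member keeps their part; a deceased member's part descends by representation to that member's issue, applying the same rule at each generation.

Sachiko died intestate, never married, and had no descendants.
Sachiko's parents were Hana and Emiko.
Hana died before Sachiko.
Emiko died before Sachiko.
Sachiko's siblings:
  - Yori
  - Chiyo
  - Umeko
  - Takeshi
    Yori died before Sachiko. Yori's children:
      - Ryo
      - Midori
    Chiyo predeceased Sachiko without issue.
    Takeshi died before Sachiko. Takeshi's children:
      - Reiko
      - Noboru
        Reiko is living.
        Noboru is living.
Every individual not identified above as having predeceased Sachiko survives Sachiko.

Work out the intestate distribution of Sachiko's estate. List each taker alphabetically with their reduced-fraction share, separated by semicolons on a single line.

Midori 1/6; Noboru 1/6; Reiko 1/6; Ryo 1/6; Umeko 1/3

Neither parent survives and there are no descendants, so the estate passes to Sachiko's siblings and their issue per stirpes.
Chiyo left no surviving issue, so that branch lapses and is disregarded.
The estate is divided into 3 equal shares of 1/3 among Yori, Umeko, Takeshi.
Yori predeceased; the 1/3 allotted to Yori's branch passes to Yori's issue by representation.
The 1/3 is divided into 2 equal shares of 1/6 among Ryo, Midori.
Ryo is living and takes 1/6.
Midori is living and takes 1/6.
Umeko is living and takes 1/3.
Takeshi predeceased; the 1/3 allotted to Takeshi's branch passes to Takeshi's issue by representation.
The 1/3 is divided into 2 equal shares of 1/6 among Reiko, Noboru.
Reiko is living and takes 1/6.
Noboru is living and takes 1/6.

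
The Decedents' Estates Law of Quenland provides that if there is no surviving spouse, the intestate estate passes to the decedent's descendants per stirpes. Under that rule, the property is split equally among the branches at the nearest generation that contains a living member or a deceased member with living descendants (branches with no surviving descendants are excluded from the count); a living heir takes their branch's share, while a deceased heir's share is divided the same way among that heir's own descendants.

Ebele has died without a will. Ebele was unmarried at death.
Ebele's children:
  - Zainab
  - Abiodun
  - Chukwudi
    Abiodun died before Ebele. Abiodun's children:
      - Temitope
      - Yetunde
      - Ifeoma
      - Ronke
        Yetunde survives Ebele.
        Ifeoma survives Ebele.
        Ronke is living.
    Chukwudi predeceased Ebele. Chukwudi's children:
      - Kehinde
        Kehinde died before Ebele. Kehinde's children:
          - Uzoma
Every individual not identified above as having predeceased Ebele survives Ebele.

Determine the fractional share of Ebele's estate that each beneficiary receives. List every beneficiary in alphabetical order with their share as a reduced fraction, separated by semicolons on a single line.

Ifeoma 1/12; Ronke 1/12; Temitope 1/12; Uzoma 1/3; Yetunde 1/12; Zainab 1/3

There is no surviving spouse, so the entire estate passes to Ebele's descendants per stirpes.
The estate is divided into 3 equal shares of 1/3 among Zainab, Abiodun, Chukwudi.
Zainab is living and takes 1/3.
Abiodun predeceased; the 1/3 allotted to Abiodun's branch passes to Abiodun's issue by representation.
The 1/3 is divided into 4 equal shares of 1/12 among Temitope, Yetunde, Ifeoma, Ronke.
Temitope is living and takes 1/12.
Yetunde is living and takes 1/12.
Ifeoma is living and takes 1/12.
Ronke is living and takes 1/12.
Chukwudi predeceased; the 1/3 allotted to Chukwudi's branch passes to Chukwudi's issue by representation.
Kehinde's line is the sole branch at this level, so the full 1/3 passes to Kehinde's issue by representation.
Uzoma is the sole taker at this level and receives the full 1/3.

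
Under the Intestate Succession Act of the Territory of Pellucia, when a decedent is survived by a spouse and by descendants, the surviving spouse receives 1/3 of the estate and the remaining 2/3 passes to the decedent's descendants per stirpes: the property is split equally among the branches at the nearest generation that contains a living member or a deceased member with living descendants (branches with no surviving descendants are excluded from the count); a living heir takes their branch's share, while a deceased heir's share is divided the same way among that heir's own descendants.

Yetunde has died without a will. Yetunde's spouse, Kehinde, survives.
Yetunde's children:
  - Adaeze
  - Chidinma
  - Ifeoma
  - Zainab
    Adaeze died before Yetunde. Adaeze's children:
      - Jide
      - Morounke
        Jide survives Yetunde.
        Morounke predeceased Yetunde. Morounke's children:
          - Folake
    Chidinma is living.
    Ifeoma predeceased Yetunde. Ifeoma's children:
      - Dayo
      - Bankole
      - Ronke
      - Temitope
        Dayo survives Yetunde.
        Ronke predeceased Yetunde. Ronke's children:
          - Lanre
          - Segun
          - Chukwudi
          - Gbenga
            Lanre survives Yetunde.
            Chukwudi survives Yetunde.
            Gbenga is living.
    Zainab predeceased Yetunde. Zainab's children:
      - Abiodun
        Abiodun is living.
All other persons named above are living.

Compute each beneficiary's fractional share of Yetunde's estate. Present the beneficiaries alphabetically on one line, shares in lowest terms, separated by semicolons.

Kehinde, as surviving spouse, takes 1/3.
The remaining 2/3 passes to Yetunde's descendants per stirpes.
The 2/3 is divided into 4 equal shares of 1/6 among Adaeze, Chidinma, Ifeoma, Zainab.
Adaeze predeceased; the 1/6 allotted to Adaeze's branch passes to Adaeze's issue by representation.
The 1/6 is divided into 2 equal shares of 1/12 among Jide, Morounke.
Jide is living and takes 1/12.
Morounke predeceased; the 1/12 allotted to Morounke's branch passes to Morounke's issue by representation.
Folake is the sole taker at this level and receives the full 1/12.
Chidinma is living and takes 1/6.
Ifeoma predeceased; the 1/6 allotted to Ifeoma's branch passes to Ifeoma's issue by representation.
The 1/6 is divided into 4 equal shares of 1/24 among Dayo, Bankole, Ronke, Temitope.
Dayo is living and takes 1/24.
Bankole is living and takes 1/24.
Ronke predeceased; the 1/24 allotted to Ronke's branch passes to Ronke's issue by representation.
The 1/24 is divided into 4 equal shares of 1/96 among Lanre, Segun, Chukwudi, Gbenga.
Lanre is living and takes 1/96.
Segun is living and takes 1/96.
Chukwudi is living and takes 1/96.
Gbenga is living and takes 1/96.
Temitope is living and takes 1/24.
Zainab predeceased; the 1/6 allotted to Zainab's branch passes to Zainab's issue by representation.
Abiodun is the sole taker at this level and receives the full 1/6.

Abiodun 1/6; Bankole 1/24; Chidinma 1/6; Chukwudi 1/96; Dayo 1/24; Folake 1/12; Gbenga 1/96; Jide 1/12; Kehinde 1/3; Lanre 1/96; Segun 1/96; Temitope 1/24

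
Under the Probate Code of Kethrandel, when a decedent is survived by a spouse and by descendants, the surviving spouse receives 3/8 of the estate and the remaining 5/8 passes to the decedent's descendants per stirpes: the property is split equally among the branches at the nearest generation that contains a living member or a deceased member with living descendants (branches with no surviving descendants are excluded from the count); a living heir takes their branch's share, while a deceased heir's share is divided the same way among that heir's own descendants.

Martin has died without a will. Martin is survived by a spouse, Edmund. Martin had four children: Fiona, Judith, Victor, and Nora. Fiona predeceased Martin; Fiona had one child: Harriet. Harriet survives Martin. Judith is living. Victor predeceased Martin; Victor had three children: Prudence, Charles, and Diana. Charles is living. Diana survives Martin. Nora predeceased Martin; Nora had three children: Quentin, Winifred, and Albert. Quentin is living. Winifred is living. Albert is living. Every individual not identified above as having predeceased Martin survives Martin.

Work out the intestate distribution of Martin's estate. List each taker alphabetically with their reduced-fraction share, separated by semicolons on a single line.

Albert 5/96; Charles 5/96; Diana 5/96; Edmund 3/8; Harriet 5/32; Judith 5/32; Prudence 5/96; Quentin 5/96; Winifred 5/96

Edmund, as surviving spouse, takes 3/8.
The remaining 5/8 passes to Martin's descendants per stirpes.
The 5/8 is divided into 4 equal shares of 5/32 among Fiona, Judith, Victor, Nora.
Fiona predeceased; the 5/32 allotted to Fiona's branch passes to Fiona's issue by representation.
Harriet is the sole taker at this level and receives the full 5/32.
Judith is living and takes 5/32.
Victor predeceased; the 5/32 allotted to Victor's branch passes to Victor's issue by representation.
The 5/32 is divided into 3 equal shares of 5/96 among Prudence, Charles, Diana.
Prudence is living and takes 5/96.
Charles is living and takes 5/96.
Diana is living and takes 5/96.
Nora predeceased; the 5/32 allotted to Nora's branch passes to Nora's issue by representation.
The 5/32 is divided into 3 equal shares of 5/96 among Quentin, Winifred, Albert.
Quentin is living and takes 5/96.
Winifred is living and takes 5/96.
Albert is living and takes 5/96.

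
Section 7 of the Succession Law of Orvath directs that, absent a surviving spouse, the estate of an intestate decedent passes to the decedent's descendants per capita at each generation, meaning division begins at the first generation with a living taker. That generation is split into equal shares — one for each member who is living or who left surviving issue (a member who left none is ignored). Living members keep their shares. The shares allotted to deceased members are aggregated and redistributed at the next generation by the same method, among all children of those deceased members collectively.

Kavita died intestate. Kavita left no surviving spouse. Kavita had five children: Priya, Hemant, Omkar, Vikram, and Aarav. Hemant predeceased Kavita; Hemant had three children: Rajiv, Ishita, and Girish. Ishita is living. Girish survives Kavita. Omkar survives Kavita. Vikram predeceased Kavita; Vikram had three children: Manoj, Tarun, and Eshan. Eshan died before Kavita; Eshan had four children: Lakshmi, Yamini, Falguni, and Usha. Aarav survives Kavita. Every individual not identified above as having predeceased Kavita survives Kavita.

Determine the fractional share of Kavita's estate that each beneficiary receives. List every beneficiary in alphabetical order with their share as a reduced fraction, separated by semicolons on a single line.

Aarav 1/5; Falguni 1/60; Girish 1/15; Ishita 1/15; Lakshmi 1/60; Manoj 1/15; Omkar 1/5; Priya 1/5; Rajiv 1/15; Tarun 1/15; Usha 1/60; Yamini 1/60

There is no surviving spouse, so the entire estate passes to Kavita's descendants per capita at each generation.
At generation 1 (Priya, Hemant, Omkar, Vikram, Aarav) there are 5 shares of (1)/5 = 1/5 each.
Living: Priya, Omkar, and Aarav — each takes 1/5.
Deceased: Hemant and Vikram. Their combined 2/5 is pooled and carried to generation 2.
At generation 2 (Rajiv, Ishita, Girish, Manoj, Tarun, Eshan) there are 6 shares of (2/5)/6 = 1/15 each.
Living: Rajiv, Ishita, Girish, Manoj, and Tarun — each takes 1/15.
Deceased: Eshan. That 1/15 share is carried to generation 3.
At generation 3 (Lakshmi, Yamini, Falguni, Usha) there are 4 shares of (1/15)/4 = 1/60 each.
Living: Lakshmi, Yamini, Falguni, and Usha — each takes 1/60.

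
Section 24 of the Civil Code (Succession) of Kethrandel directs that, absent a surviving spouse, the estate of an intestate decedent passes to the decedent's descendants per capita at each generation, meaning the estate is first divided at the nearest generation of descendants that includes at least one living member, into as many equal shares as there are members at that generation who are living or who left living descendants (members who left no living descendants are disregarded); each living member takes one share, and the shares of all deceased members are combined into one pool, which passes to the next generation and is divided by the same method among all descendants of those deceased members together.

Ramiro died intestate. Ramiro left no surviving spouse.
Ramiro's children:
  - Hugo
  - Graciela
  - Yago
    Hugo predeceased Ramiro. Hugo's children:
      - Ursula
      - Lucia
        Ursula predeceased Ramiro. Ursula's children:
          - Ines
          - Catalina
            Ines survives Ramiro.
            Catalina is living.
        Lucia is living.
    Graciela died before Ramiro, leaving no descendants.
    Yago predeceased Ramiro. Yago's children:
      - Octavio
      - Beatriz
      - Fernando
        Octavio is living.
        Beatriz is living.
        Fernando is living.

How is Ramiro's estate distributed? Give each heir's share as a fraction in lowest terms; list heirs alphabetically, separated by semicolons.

There is no surviving spouse, so the entire estate passes to Ramiro's descendants per capita at each generation.
No one at generation 1 (Hugo, Yago) is living; moving to the next generation.
At generation 2 (Ursula, Lucia, Octavio, Beatriz, Fernando) there are 5 shares of (1)/5 = 1/5 each.
Living: Lucia, Octavio, Beatriz, and Fernando — each takes 1/5.
Deceased: Ursula. That 1/5 share is carried to generation 3.
At generation 3 (Ines, Catalina) there are 2 shares of (1/5)/2 = 1/10 each.
Living: Ines and Catalina — each takes 1/10.

Beatriz 1/5; Catalina 1/10; Fernando 1/5; Ines 1/10; Lucia 1/5; Octavio 1/5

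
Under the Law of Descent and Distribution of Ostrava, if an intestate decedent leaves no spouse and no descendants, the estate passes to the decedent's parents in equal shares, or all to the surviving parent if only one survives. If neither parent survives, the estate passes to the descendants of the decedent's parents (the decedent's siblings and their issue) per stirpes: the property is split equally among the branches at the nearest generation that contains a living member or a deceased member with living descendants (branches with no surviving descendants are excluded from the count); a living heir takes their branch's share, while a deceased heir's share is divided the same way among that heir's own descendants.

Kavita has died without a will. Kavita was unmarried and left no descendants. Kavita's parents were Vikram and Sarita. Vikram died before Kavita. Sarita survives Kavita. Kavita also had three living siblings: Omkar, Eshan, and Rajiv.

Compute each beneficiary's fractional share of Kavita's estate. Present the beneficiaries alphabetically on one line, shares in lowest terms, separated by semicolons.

Only one parent, Sarita, survives, so Sarita takes the entire estate. The siblings take nothing because a surviving parent has priority.

Sarita 1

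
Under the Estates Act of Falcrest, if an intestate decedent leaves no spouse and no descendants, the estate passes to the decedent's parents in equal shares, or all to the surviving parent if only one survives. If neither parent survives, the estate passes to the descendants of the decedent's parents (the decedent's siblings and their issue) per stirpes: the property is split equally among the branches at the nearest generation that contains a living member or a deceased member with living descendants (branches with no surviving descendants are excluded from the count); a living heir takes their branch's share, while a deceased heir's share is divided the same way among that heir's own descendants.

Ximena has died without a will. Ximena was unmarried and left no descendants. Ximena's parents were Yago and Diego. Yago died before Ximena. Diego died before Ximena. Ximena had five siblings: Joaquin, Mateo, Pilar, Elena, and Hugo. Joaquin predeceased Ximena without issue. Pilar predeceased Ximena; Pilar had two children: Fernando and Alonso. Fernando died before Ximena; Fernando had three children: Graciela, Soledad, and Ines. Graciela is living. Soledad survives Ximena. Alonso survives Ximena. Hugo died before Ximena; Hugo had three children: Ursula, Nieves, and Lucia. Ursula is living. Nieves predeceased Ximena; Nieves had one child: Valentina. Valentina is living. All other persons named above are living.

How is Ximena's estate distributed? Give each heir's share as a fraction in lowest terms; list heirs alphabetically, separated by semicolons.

Alonso 1/8; Elena 1/4; Graciela 1/24; Ines 1/24; Lucia 1/12; Mateo 1/4; Soledad 1/24; Ursula 1/12; Valentina 1/12

Neither parent survives and there are no descendants, so the estate passes to Ximena's siblings and their issue per stirpes.
Joaquin left no surviving issue, so that branch lapses and is disregarded.
The estate is divided into 4 equal shares of 1/4 among Mateo, Pilar, Elena, Hugo.
Mateo is living and takes 1/4.
Pilar predeceased; the 1/4 allotted to Pilar's branch passes to Pilar's issue by representation.
The 1/4 is divided into 2 equal shares of 1/8 among Fernando, Alonso.
Fernando predeceased; the 1/8 allotted to Fernando's branch passes to Fernando's issue by representation.
The 1/8 is divided into 3 equal shares of 1/24 among Graciela, Soledad, Ines.
Graciela is living and takes 1/24.
Soledad is living and takes 1/24.
Ines is living and takes 1/24.
Alonso is living and takes 1/8.
Elena is living and takes 1/4.
Hugo predeceased; the 1/4 allotted to Hugo's branch passes to Hugo's issue by representation.
The 1/4 is divided into 3 equal shares of 1/12 among Ursula, Nieves, Lucia.
Ursula is living and takes 1/12.
Nieves predeceased; the 1/12 allotted to Nieves's branch passes to Nieves's issue by representation.
Valentina is the sole taker at this level and receives the full 1/12.
Lucia is living and takes 1/12.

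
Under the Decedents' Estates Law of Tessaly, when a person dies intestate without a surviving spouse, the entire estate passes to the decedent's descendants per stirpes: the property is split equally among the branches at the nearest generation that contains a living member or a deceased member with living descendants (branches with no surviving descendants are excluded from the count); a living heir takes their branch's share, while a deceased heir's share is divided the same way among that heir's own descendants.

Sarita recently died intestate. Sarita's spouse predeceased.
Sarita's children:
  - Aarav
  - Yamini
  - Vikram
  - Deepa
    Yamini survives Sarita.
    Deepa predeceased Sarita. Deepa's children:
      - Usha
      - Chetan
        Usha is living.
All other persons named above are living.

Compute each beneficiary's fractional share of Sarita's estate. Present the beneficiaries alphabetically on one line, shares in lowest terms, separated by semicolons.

Aarav 1/4; Chetan 1/8; Usha 1/8; Vikram 1/4; Yamini 1/4

There is no surviving spouse, so the entire estate passes to Sarita's descendants per stirpes.
The estate is divided into 4 equal shares of 1/4 among Aarav, Yamini, Vikram, Deepa.
Aarav is living and takes 1/4.
Yamini is living and takes 1/4.
Vikram is living and takes 1/4.
Deepa predeceased; the 1/4 allotted to Deepa's branch passes to Deepa's issue by representation.
The 1/4 is divided into 2 equal shares of 1/8 among Usha, Chetan.
Usha is living and takes 1/8.
Chetan is living and takes 1/8.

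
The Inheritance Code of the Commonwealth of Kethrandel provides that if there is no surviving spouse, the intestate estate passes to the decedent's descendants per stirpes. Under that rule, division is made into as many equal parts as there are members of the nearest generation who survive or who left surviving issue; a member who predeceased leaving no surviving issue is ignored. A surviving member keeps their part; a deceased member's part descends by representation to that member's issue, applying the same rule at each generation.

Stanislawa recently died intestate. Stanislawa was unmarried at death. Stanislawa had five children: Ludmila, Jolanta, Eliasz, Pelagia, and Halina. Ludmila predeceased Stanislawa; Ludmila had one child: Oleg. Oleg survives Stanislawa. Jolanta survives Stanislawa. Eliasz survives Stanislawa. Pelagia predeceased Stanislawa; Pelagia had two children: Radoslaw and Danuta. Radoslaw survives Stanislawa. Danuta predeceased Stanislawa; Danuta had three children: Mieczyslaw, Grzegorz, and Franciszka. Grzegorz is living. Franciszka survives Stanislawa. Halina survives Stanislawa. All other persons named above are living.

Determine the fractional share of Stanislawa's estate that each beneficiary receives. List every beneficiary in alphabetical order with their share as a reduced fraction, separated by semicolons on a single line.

Eliasz 1/5; Franciszka 1/30; Grzegorz 1/30; Halina 1/5; Jolanta 1/5; Mieczyslaw 1/30; Oleg 1/5; Radoslaw 1/10

There is no surviving spouse, so the entire estate passes to Stanislawa's descendants per stirpes.
The estate is divided into 5 equal shares of 1/5 among Ludmila, Jolanta, Eliasz, Pelagia, Halina.
Ludmila predeceased; the 1/5 allotted to Ludmila's branch passes to Ludmila's issue by representation.
Oleg is the sole taker at this level and receives the full 1/5.
Jolanta is living and takes 1/5.
Eliasz is living and takes 1/5.
Pelagia predeceased; the 1/5 allotted to Pelagia's branch passes to Pelagia's issue by representation.
The 1/5 is divided into 2 equal shares of 1/10 among Radoslaw, Danuta.
Radoslaw is living and takes 1/10.
Danuta predeceased; the 1/10 allotted to Danuta's branch passes to Danuta's issue by representation.
The 1/10 is divided into 3 equal shares of 1/30 among Mieczyslaw, Grzegorz, Franciszka.
Mieczyslaw is living and takes 1/30.
Grzegorz is living and takes 1/30.
Franciszka is living and takes 1/30.
Halina is living and takes 1/5.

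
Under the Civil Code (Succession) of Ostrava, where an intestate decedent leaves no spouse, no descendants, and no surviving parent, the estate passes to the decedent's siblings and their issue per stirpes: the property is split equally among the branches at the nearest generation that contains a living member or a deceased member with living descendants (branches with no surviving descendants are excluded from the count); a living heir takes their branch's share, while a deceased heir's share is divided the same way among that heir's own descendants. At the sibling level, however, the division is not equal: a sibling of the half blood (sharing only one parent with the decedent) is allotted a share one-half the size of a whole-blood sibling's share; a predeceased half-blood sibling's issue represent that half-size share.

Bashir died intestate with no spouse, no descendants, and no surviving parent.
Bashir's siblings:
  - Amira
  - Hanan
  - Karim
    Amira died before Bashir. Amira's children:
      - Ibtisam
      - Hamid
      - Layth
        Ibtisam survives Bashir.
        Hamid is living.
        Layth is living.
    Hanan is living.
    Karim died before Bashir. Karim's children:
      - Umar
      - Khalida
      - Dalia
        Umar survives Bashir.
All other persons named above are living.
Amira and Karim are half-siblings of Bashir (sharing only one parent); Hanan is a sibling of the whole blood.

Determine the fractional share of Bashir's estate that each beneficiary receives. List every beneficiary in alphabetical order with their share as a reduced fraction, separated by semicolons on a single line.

No spouse, descendants, or parent survives, so the estate passes to Bashir's siblings per stirpes.
Half-blood siblings count for one-half the weight of whole-blood siblings at the initial division.
Dividing 1 in proportion to weights (total weight 2): Amira (weight 1/2) → 1/4; Hanan (weight 1) → 1/2; Karim (weight 1/2) → 1/4.
Amira predeceased; the 1/4 allotted to Amira's branch passes to Amira's issue by representation.
The 1/4 is divided into 3 equal shares of 1/12 among Ibtisam, Hamid, Layth.
Ibtisam is living and takes 1/12.
Hamid is living and takes 1/12.
Layth is living and takes 1/12.
Hanan is living and takes 1/2.
Karim predeceased; the 1/4 allotted to Karim's branch passes to Karim's issue by representation.
The 1/4 is divided into 3 equal shares of 1/12 among Umar, Khalida, Dalia.
Umar is living and takes 1/12.
Khalida is living and takes 1/12.
Dalia is living and takes 1/12.

Dalia 1/12; Hamid 1/12; Hanan 1/2; Ibtisam 1/12; Khalida 1/12; Layth 1/12; Umar 1/12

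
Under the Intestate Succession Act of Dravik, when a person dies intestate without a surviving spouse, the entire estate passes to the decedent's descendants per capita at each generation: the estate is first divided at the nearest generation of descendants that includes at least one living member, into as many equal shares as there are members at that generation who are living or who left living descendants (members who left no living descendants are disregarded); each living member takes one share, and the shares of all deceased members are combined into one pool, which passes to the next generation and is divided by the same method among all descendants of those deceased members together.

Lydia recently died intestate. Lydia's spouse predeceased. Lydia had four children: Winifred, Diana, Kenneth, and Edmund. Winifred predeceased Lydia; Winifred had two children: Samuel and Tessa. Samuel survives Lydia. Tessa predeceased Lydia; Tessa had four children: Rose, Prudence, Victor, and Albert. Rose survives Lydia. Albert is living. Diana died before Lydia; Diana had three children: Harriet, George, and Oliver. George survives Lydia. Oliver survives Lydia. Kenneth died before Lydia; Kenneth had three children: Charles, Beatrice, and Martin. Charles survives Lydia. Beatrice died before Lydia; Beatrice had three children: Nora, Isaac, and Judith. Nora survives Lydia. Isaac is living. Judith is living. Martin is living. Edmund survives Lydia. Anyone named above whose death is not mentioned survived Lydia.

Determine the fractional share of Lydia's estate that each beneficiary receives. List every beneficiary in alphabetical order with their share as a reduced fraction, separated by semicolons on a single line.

There is no surviving spouse, so the entire estate passes to Lydia's descendants per capita at each generation.
At generation 1 (Winifred, Diana, Kenneth, Edmund) there are 4 shares of (1)/4 = 1/4 each.
Living: Edmund — each takes 1/4.
Deceased: Winifred, Diana, and Kenneth. Their combined 3/4 is pooled and carried to generation 2.
At generation 2 (Samuel, Tessa, Harriet, George, Oliver, Charles, Beatrice, Martin) there are 8 shares of (3/4)/8 = 3/32 each.
Living: Samuel, Harriet, George, Oliver, Charles, and Martin — each takes 3/32.
Deceased: Tessa and Beatrice. Their combined 3/16 is pooled and carried to generation 3.
At generation 3 (Rose, Prudence, Victor, Albert, Nora, Isaac, Judith) there are 7 shares of (3/16)/7 = 3/112 each.
Living: Rose, Prudence, Victor, Albert, Nora, Isaac, and Judith — each takes 3/112.

Albert 3/112; Charles 3/32; Edmund 1/4; George 3/32; Harriet 3/32; Isaac 3/112; Judith 3/112; Martin 3/32; Nora 3/112; Oliver 3/32; Prudence 3/112; Rose 3/112; Samuel 3/32; Victor 3/112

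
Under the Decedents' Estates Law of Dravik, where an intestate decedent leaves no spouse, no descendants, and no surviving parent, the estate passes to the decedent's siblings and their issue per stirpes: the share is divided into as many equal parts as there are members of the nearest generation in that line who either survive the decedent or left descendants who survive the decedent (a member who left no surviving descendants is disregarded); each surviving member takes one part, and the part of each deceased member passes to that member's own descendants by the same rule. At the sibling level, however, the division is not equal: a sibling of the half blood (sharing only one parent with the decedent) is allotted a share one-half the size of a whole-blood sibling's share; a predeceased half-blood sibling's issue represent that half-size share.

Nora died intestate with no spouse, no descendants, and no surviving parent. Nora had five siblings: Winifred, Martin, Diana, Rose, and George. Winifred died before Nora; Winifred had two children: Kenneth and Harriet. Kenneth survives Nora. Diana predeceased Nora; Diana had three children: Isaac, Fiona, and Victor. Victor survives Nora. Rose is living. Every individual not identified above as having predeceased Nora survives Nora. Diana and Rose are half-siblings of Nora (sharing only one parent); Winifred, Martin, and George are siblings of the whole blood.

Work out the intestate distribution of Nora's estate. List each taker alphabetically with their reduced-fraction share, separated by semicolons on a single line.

Fiona 1/24; George 1/4; Harriet 1/8; Isaac 1/24; Kenneth 1/8; Martin 1/4; Rose 1/8; Victor 1/24

No spouse, descendants, or parent survives, so the estate passes to Nora's siblings per stirpes.
Half-blood siblings count for one-half the weight of whole-blood siblings at the initial division.
Dividing 1 in proportion to weights (total weight 4): Winifred (weight 1) → 1/4; Martin (weight 1) → 1/4; Diana (weight 1/2) → 1/8; Rose (weight 1/2) → 1/8; George (weight 1) → 1/4.
Winifred predeceased; the 1/4 allotted to Winifred's branch passes to Winifred's issue by representation.
The 1/4 is divided into 2 equal shares of 1/8 among Kenneth, Harriet.
Kenneth is living and takes 1/8.
Harriet is living and takes 1/8.
Martin is living and takes 1/4.
Diana predeceased; the 1/8 allotted to Diana's branch passes to Diana's issue by representation.
The 1/8 is divided into 3 equal shares of 1/24 among Isaac, Fiona, Victor.
Isaac is living and takes 1/24.
Fiona is living and takes 1/24.
Victor is living and takes 1/24.
Rose is living and takes 1/8.
George is living and takes 1/4.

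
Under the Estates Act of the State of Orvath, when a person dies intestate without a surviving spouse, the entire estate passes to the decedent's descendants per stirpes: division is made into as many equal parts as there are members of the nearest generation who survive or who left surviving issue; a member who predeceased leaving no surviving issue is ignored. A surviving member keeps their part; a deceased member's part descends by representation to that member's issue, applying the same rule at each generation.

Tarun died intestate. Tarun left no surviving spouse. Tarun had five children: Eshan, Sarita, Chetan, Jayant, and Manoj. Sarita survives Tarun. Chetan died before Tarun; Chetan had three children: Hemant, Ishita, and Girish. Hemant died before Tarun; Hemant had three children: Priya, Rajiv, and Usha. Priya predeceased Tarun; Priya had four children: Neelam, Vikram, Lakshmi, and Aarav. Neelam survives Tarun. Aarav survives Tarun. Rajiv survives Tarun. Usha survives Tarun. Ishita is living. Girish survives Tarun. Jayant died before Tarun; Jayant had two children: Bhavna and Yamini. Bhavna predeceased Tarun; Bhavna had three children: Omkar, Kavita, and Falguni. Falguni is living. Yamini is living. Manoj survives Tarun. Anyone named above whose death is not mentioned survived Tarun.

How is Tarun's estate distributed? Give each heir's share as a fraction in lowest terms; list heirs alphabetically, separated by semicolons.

There is no surviving spouse, so the entire estate passes to Tarun's descendants per stirpes.
The estate is divided into 5 equal shares of 1/5 among Eshan, Sarita, Chetan, Jayant, Manoj.
Eshan is living and takes 1/5.
Sarita is living and takes 1/5.
Chetan predeceased; the 1/5 allotted to Chetan's branch passes to Chetan's issue by representation.
The 1/5 is divided into 3 equal shares of 1/15 among Hemant, Ishita, Girish.
Hemant predeceased; the 1/15 allotted to Hemant's branch passes to Hemant's issue by representation.
The 1/15 is divided into 3 equal shares of 1/45 among Priya, Rajiv, Usha.
Priya predeceased; the 1/45 allotted to Priya's branch passes to Priya's issue by representation.
The 1/45 is divided into 4 equal shares of 1/180 among Neelam, Vikram, Lakshmi, Aarav.
Neelam is living and takes 1/180.
Vikram is living and takes 1/180.
Lakshmi is living and takes 1/180.
Aarav is living and takes 1/180.
Rajiv is living and takes 1/45.
Usha is living and takes 1/45.
Ishita is living and takes 1/15.
Girish is living and takes 1/15.
Jayant predeceased; the 1/5 allotted to Jayant's branch passes to Jayant's issue by representation.
The 1/5 is divided into 2 equal shares of 1/10 among Bhavna, Yamini.
Bhavna predeceased; the 1/10 allotted to Bhavna's branch passes to Bhavna's issue by representation.
The 1/10 is divided into 3 equal shares of 1/30 among Omkar, Kavita, Falguni.
Omkar is living and takes 1/30.
Kavita is living and takes 1/30.
Falguni is living and takes 1/30.
Yamini is living and takes 1/10.
Manoj is living and takes 1/5.

Aarav 1/180; Eshan 1/5; Falguni 1/30; Girish 1/15; Ishita 1/15; Kavita 1/30; Lakshmi 1/180; Manoj 1/5; Neelam 1/180; Omkar 1/30; Rajiv 1/45; Sarita 1/5; Usha 1/45; Vikram 1/180; Yamini 1/10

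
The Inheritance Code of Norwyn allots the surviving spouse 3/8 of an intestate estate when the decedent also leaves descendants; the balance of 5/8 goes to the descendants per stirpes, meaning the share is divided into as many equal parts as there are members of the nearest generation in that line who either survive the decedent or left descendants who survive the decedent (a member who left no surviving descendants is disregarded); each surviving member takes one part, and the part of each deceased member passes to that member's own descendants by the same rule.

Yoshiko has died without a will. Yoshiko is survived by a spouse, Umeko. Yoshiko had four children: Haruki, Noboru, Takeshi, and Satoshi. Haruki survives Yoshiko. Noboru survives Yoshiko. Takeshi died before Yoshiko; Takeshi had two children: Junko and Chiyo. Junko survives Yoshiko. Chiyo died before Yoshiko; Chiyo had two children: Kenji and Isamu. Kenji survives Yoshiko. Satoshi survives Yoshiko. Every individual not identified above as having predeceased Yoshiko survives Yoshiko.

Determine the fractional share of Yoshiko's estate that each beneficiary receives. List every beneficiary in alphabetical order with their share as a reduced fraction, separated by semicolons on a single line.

Haruki 5/32; Isamu 5/128; Junko 5/64; Kenji 5/128; Noboru 5/32; Satoshi 5/32; Umeko 3/8

Umeko, as surviving spouse, takes 3/8.
The remaining 5/8 passes to Yoshiko's descendants per stirpes.
The 5/8 is divided into 4 equal shares of 5/32 among Haruki, Noboru, Takeshi, Satoshi.
Haruki is living and takes 5/32.
Noboru is living and takes 5/32.
Takeshi predeceased; the 5/32 allotted to Takeshi's branch passes to Takeshi's issue by representation.
The 5/32 is divided into 2 equal shares of 5/64 among Junko, Chiyo.
Junko is living and takes 5/64.
Chiyo predeceased; the 5/64 allotted to Chiyo's branch passes to Chiyo's issue by representation.
The 5/64 is divided into 2 equal shares of 5/128 among Kenji, Isamu.
Kenji is living and takes 5/128.
Isamu is living and takes 5/128.
Satoshi is living and takes 5/32.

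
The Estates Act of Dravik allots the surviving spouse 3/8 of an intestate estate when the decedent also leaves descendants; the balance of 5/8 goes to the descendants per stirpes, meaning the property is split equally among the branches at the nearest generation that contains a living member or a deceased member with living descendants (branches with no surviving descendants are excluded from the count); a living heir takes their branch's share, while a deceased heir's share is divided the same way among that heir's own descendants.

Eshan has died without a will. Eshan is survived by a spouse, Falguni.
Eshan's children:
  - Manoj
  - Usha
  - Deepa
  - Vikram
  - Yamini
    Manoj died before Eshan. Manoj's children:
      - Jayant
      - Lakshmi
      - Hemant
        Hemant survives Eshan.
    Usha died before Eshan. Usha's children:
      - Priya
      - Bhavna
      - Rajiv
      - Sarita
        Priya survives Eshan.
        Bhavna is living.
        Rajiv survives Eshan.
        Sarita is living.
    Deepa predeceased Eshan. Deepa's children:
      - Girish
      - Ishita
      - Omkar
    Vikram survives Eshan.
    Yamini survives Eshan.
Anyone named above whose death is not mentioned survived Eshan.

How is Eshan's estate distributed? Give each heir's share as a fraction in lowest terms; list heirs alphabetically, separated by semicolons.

Falguni, as surviving spouse, takes 3/8.
The remaining 5/8 passes to Eshan's descendants per stirpes.
The 5/8 is divided into 5 equal shares of 1/8 among Manoj, Usha, Deepa, Vikram, Yamini.
Manoj predeceased; the 1/8 allotted to Manoj's branch passes to Manoj's issue by representation.
The 1/8 is divided into 3 equal shares of 1/24 among Jayant, Lakshmi, Hemant.
Jayant is living and takes 1/24.
Lakshmi is living and takes 1/24.
Hemant is living and takes 1/24.
Usha predeceased; the 1/8 allotted to Usha's branch passes to Usha's issue by representation.
The 1/8 is divided into 4 equal shares of 1/32 among Priya, Bhavna, Rajiv, Sarita.
Priya is living and takes 1/32.
Bhavna is living and takes 1/32.
Rajiv is living and takes 1/32.
Sarita is living and takes 1/32.
Deepa predeceased; the 1/8 allotted to Deepa's branch passes to Deepa's issue by representation.
The 1/8 is divided into 3 equal shares of 1/24 among Girish, Ishita, Omkar.
Girish is living and takes 1/24.
Ishita is living and takes 1/24.
Omkar is living and takes 1/24.
Vikram is living and takes 1/8.
Yamini is living and takes 1/8.

Bhavna 1/32; Falguni 3/8; Girish 1/24; Hemant 1/24; Ishita 1/24; Jayant 1/24; Lakshmi 1/24; Omkar 1/24; Priya 1/32; Rajiv 1/32; Sarita 1/32; Vikram 1/8; Yamini 1/8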